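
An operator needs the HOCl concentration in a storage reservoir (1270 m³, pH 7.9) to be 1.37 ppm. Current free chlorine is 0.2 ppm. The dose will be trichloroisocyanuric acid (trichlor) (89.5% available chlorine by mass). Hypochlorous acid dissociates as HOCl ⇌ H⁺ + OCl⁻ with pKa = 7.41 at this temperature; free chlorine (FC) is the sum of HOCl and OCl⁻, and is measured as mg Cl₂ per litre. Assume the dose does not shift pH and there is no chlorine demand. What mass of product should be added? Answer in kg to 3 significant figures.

Volume: 1270 m³ = 1,270,000 L.
[OCl⁻]/[HOCl] = 10^(pH − pKa) = 10^(7.9 − 7.41) = 3.09; fraction as HOCl = 1/(1 + 3.09) = 0.2445.
Free chlorine required for 1.37 ppm HOCl: 1.37 / 0.2445 = 5.604 ppm.
FC to add: 5.604 − 0.2 = 5.404 mg/L as Cl₂.
Cl₂ equivalent: 5.404 mg/L × 1,270,000 L = 6863 g.
Product at 89.5% available Cl: 6863 / 0.895 = 7668 g.

7.67 kg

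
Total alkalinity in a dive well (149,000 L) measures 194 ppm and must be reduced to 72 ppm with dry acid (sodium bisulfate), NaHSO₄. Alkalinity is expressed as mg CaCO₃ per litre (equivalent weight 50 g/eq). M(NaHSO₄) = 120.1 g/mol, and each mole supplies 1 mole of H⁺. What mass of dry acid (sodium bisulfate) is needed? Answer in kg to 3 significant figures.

43.7 kg

Alkalinity to neutralize: (194 − 72) = 122 mg/L as CaCO₃ × 149,000 L = 18,180 g as CaCO₃.
Equivalents of H⁺ required: 18,180 ÷ 50 g/eq = 363.6 eq = 363.6 mol NaHSO₄.
Mass of NaHSO₄: 363.6 × 120.1 = 43,660 g.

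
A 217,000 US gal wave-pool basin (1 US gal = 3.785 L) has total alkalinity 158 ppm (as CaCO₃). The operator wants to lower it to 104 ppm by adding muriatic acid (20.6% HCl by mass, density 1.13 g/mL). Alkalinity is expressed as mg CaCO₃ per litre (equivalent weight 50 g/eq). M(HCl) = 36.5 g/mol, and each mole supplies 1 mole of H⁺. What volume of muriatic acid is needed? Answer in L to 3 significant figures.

139 L

Volume: 217,000 US gal × 3.785 L/gal = 821,345 L.
Alkalinity to neutralize: (158 − 104) = 54 mg/L as CaCO₃ × 821,345 L = 44,350 g as CaCO₃.
Equivalents of H⁺ required: 44,350 ÷ 50 g/eq = 887.1 eq = 887.1 mol HCl.
Mass of HCl: 887.1 × 36.5 = 32,380 g.
Mass of 20.6% solution: 32,380 / 0.206 = 157,200 g.
Volume: 157,200 g ÷ 1.13 g/mL = 139,100 mL.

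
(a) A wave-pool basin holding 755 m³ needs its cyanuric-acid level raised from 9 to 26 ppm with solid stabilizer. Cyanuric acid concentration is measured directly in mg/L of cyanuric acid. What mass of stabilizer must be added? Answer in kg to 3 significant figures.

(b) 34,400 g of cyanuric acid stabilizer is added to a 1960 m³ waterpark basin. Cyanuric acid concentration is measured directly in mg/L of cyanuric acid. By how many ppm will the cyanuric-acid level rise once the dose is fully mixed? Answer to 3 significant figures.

(a) Volume: 755 m³ = 755,000 L.
(a) CYA to add: (26 − 9) = 17 mg/L × 755,000 L = 12,840 g cyanuric acid.

(b) Volume: 1960 m³ = 1,960,000 L.
(b) Rise: 34,400 g / 1,960,000 L × 1000 = 17.55 mg/L.

(a) 12.8 kg; (b) 17.6 ppm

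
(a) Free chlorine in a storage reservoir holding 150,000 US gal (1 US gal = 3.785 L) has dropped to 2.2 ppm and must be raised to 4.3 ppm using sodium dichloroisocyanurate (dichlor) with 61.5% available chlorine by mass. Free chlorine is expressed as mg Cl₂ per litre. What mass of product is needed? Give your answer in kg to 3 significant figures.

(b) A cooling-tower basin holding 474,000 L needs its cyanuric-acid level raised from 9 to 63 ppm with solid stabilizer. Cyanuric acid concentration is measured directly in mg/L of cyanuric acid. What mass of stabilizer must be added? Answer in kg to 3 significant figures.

(a) 1.94 kg; (b) 25.6 kg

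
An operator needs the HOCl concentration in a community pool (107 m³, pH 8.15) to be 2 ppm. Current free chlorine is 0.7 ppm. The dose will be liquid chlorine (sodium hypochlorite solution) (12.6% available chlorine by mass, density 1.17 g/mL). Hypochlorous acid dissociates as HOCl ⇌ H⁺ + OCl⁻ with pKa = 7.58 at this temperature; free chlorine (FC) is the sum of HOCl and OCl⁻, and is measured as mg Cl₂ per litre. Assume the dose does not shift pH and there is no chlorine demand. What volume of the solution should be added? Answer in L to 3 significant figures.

Volume: 107 m³ = 107,000 L.
[OCl⁻]/[HOCl] = 10^(pH − pKa) = 10^(8.15 − 7.58) = 3.715; fraction as HOCl = 1/(1 + 3.715) = 0.2121.
Free chlorine required for 2 ppm HOCl: 2 / 0.2121 = 9.431 ppm.
FC to add: 9.431 − 0.7 = 8.731 mg/L as Cl₂.
Cl₂ equivalent: 8.731 mg/L × 107,000 L = 934.2 g.
Product at 12.6% available Cl: 934.2 / 0.126 = 7414 g.
Volume: 7414 g ÷ 1.17 g/mL = 6337 mL.

6.34 L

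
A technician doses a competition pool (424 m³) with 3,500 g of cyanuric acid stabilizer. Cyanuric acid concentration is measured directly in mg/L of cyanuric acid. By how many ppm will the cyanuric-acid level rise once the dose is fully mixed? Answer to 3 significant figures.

Volume: 424 m³ = 424,000 L.
Rise: 3,500 g / 424,000 L × 1000 = 8.255 mg/L.

8.25 ppm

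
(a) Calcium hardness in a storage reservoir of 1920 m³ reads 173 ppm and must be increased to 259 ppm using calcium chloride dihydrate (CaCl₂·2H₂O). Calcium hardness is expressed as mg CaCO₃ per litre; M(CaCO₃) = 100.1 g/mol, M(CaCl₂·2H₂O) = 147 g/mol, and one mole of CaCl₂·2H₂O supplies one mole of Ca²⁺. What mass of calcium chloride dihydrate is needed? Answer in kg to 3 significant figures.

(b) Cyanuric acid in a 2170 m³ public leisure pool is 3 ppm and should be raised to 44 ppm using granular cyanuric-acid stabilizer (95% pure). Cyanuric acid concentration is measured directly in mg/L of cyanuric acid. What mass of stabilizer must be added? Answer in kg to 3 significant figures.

(a) 242 kg; (b) 93.7 kg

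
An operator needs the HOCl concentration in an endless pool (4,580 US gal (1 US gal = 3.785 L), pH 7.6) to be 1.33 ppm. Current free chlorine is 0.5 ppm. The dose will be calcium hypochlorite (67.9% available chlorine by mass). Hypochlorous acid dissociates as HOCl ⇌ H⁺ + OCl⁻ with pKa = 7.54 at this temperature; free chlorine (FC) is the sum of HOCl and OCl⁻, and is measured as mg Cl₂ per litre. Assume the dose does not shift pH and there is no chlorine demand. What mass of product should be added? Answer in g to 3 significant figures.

60.2 g

Volume: 4,580 US gal × 3.785 L/gal = 17,335 L.
[OCl⁻]/[HOCl] = 10^(pH − pKa) = 10^(7.6 − 7.54) = 1.148; fraction as HOCl = 1/(1 + 1.148) = 0.4655.
Free chlorine required for 1.33 ppm HOCl: 1.33 / 0.4655 = 2.857 ppm.
FC to add: 2.857 − 0.5 = 2.357 mg/L as Cl₂.
Cl₂ equivalent: 2.357 mg/L × 17,335 L = 40.86 g.
Product at 67.9% available Cl: 40.86 / 0.679 = 60.18 g.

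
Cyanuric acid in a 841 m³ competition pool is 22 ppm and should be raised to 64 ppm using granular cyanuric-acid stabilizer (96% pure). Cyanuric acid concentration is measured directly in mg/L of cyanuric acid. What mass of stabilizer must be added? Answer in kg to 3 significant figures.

36.8 kg

Volume: 841 m³ = 841,000 L.
CYA to add: (64 − 22) = 42 mg/L × 841,000 L = 35,320 g cyanuric acid.
At 96% purity: 35,320 / 0.96 = 36,790 g product.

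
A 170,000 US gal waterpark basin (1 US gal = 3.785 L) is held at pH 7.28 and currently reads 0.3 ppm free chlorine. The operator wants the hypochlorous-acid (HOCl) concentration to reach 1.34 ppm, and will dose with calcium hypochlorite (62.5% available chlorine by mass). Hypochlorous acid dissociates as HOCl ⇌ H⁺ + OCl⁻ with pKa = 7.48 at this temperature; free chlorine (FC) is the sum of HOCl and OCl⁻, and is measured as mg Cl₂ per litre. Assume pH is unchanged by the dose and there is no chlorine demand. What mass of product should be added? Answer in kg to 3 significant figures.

1.94 kg

Volume: 170,000 US gal × 3.785 L/gal = 643,450 L.
[OCl⁻]/[HOCl] = 10^(pH − pKa) = 10^(7.28 − 7.48) = 0.631; fraction as HOCl = 1/(1 + 0.631) = 0.6131.
Free chlorine required for 1.34 ppm HOCl: 1.34 / 0.6131 = 2.185 ppm.
FC to add: 2.185 − 0.3 = 1.885 mg/L as Cl₂.
Cl₂ equivalent: 1.885 mg/L × 643,450 L = 1213 g.
Product at 62.5% available Cl: 1213 / 0.625 = 1941 g.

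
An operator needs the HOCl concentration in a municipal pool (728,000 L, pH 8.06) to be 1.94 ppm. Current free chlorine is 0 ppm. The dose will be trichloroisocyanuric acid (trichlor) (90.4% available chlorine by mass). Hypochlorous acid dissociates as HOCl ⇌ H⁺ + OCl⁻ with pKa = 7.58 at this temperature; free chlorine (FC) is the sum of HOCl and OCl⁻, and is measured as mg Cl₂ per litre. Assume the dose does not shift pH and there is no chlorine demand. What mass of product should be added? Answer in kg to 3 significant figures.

[OCl⁻]/[HOCl] = 10^(pH − pKa) = 10^(8.06 − 7.58) = 3.02; fraction as HOCl = 1/(1 + 3.02) = 0.2488.
Free chlorine required for 1.94 ppm HOCl: 1.94 / 0.2488 = 7.799 ppm.
FC to add: 7.799 − 0 = 7.799 mg/L as Cl₂.
Cl₂ equivalent: 7.799 mg/L × 728,000 L = 5677 g.
Product at 90.4% available Cl: 5677 / 0.904 = 6280 g.

6.28 kg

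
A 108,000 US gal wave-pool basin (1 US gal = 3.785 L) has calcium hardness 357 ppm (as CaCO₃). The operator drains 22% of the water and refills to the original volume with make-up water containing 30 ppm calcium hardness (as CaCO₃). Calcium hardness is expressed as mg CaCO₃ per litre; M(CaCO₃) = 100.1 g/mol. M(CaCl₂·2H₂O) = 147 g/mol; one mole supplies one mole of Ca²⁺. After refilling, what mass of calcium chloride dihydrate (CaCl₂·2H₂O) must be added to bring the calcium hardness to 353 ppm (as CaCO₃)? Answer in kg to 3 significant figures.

40.8 kg

Volume: 108,000 US gal × 3.785 L/gal = 408,780 L.
After draining 22% and refilling: 357 × 0.78 + 30 × 0.22 = 285.06 ppm.
Deficit to target: 353 − 285.06 = 67.94 mg/L.
As CaCO₃: 67.94 mg/L × 408,780 L = 27,770 g; ÷ 100.1 = 277.4 mol Ca²⁺.
Mass: 277.4 × 147 = 40,780 g.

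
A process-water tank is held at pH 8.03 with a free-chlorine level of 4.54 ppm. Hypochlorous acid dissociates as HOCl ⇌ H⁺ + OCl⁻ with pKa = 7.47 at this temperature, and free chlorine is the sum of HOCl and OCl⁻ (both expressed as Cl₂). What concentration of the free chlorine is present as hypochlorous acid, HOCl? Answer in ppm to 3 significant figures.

0.980 ppm

[OCl⁻]/[HOCl] = 10^(pH − pKa) = 10^(8.03 − 7.47) = 10^0.56 = 3.631.
Fraction as HOCl = 1 / (1 + 3.631) = 0.2159.
HOCl = 0.2159 × 4.54 ppm = 0.9804 ppm.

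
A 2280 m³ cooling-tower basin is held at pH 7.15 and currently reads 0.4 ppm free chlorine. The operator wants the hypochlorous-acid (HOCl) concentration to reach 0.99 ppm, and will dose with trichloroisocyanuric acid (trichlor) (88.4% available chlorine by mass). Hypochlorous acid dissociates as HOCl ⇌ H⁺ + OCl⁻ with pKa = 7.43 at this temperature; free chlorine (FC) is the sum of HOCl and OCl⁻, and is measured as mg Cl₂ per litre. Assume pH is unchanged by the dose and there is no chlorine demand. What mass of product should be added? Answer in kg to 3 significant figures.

2.86 kg

Volume: 2280 m³ = 2,280,000 L.
[OCl⁻]/[HOCl] = 10^(pH − pKa) = 10^(7.15 − 7.43) = 0.5248; fraction as HOCl = 1/(1 + 0.5248) = 0.6558.
Free chlorine required for 0.99 ppm HOCl: 0.99 / 0.6558 = 1.51 ppm.
FC to add: 1.51 − 0.4 = 1.11 mg/L as Cl₂.
Cl₂ equivalent: 1.11 mg/L × 2,280,000 L = 2530 g.
Product at 88.4% available Cl: 2530 / 0.884 = 2862 g.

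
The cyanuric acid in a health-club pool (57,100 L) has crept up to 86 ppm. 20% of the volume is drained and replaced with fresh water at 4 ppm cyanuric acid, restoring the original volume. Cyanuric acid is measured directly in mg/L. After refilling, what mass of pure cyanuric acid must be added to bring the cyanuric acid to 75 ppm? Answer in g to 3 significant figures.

308 g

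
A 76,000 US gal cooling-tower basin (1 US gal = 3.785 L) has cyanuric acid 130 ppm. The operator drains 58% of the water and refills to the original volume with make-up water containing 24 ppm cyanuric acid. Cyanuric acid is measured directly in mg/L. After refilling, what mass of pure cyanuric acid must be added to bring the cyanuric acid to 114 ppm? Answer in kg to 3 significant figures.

13.1 kg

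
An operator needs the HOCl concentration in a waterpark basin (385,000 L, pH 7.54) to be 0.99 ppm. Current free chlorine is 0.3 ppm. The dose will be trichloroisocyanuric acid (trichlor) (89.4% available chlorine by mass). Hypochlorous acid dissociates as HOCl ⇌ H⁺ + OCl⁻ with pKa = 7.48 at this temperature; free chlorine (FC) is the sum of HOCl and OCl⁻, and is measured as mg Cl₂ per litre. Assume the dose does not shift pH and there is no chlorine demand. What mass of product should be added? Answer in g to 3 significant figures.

[OCl⁻]/[HOCl] = 10^(pH − pKa) = 10^(7.54 − 7.48) = 1.148; fraction as HOCl = 1/(1 + 1.148) = 0.4655.
Free chlorine required for 0.99 ppm HOCl: 0.99 / 0.4655 = 2.127 ppm.
FC to add: 2.127 − 0.3 = 1.827 mg/L as Cl₂.
Cl₂ equivalent: 1.827 mg/L × 385,000 L = 703.3 g.
Product at 89.4% available Cl: 703.3 / 0.894 = 786.7 g.

787 g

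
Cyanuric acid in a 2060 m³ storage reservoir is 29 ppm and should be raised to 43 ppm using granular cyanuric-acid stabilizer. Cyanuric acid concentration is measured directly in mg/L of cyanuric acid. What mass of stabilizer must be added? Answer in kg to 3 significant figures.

Volume: 2060 m³ = 2,060,000 L.
CYA to add: (43 − 29) = 14 mg/L × 2,060,000 L = 28,840 g cyanuric acid.

28.8 kg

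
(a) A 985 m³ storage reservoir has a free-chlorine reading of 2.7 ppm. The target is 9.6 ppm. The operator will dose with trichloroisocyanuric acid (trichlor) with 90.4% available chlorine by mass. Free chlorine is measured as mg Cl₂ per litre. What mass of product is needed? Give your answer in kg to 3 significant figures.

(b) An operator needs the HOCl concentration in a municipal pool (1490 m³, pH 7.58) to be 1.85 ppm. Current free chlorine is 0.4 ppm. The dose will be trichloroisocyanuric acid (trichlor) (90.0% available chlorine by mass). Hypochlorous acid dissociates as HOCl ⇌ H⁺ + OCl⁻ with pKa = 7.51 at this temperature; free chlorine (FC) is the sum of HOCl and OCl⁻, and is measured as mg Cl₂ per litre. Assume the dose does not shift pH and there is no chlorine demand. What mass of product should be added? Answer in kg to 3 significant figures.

(a) 7.52 kg; (b) 6.00 kg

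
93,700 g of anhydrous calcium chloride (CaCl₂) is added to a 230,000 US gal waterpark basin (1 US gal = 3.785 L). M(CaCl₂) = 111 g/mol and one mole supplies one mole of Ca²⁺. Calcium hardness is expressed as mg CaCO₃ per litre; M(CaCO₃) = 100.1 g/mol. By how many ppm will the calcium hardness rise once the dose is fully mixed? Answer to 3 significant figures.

97.1 ppm

Volume: 230,000 US gal × 3.785 L/gal = 870,550 L.
Moles of Ca²⁺: 93,700 g ÷ 111 g/mol = 844.1 mol.
As CaCO₃: 844.1 mol × 100.1 g/mol = 84,500 g.
Rise: 84,500 g / 870,550 L × 1000 = 97.06 mg/L.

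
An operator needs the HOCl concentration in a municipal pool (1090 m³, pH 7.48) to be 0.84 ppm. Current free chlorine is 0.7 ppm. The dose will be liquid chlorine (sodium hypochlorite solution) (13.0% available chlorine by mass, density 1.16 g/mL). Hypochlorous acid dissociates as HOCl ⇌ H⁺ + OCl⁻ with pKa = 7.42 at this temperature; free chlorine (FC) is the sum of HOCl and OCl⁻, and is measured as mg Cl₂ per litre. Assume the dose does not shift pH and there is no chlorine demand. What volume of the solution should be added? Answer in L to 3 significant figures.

Volume: 1090 m³ = 1,090,000 L.
[OCl⁻]/[HOCl] = 10^(pH − pKa) = 10^(7.48 − 7.42) = 1.148; fraction as HOCl = 1/(1 + 1.148) = 0.4655.
Free chlorine required for 0.84 ppm HOCl: 0.84 / 0.4655 = 1.804 ppm.
FC to add: 1.804 − 0.7 = 1.104 mg/L as Cl₂.
Cl₂ equivalent: 1.104 mg/L × 1,090,000 L = 1204 g.
Product at 13.0% available Cl: 1204 / 0.13 = 9260 g.
Volume: 9260 g ÷ 1.16 g/mL = 7983 mL.

7.98 L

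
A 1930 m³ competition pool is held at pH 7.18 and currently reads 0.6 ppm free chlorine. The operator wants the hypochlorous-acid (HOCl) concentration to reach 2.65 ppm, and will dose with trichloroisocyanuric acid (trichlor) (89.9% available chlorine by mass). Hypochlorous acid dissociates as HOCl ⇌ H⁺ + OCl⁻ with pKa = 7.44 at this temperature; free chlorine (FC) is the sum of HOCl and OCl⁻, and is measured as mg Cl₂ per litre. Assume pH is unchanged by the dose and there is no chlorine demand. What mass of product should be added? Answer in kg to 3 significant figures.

Volume: 1930 m³ = 1,930,000 L.
[OCl⁻]/[HOCl] = 10^(pH − pKa) = 10^(7.18 − 7.44) = 0.5495; fraction as HOCl = 1/(1 + 0.5495) = 0.6454.
Free chlorine required for 2.65 ppm HOCl: 2.65 / 0.6454 = 4.106 ppm.
FC to add: 4.106 − 0.6 = 3.506 mg/L as Cl₂.
Cl₂ equivalent: 3.506 mg/L × 1,930,000 L = 6767 g.
Product at 89.9% available Cl: 6767 / 0.899 = 7527 g.

7.53 kg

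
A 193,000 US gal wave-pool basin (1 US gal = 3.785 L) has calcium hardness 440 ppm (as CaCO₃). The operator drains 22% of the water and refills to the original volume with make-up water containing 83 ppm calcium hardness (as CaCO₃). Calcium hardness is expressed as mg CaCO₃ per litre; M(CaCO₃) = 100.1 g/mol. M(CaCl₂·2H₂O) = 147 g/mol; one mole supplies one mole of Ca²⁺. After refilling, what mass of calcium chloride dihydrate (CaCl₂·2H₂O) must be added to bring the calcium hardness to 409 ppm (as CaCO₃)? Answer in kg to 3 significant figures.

51.0 kg

Volume: 193,000 US gal × 3.785 L/gal = 730,505 L.
After draining 22% and refilling: 440 × 0.78 + 83 × 0.22 = 361.46 ppm.
Deficit to target: 409 − 361.46 = 47.54 mg/L.
As CaCO₃: 47.54 mg/L × 730,505 L = 34,730 g; ÷ 100.1 = 346.9 mol Ca²⁺.
Mass: 346.9 × 147 = 51,000 g.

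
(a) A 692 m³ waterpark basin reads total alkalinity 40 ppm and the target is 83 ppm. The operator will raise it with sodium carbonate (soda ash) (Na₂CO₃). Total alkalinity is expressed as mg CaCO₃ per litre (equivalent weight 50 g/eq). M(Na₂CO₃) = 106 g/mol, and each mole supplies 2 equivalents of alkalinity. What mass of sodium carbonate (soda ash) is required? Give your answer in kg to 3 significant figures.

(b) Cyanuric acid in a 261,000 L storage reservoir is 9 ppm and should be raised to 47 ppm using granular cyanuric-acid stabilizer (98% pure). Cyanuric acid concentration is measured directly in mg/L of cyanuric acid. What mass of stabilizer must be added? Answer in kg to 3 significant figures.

(a) 31.5 kg; (b) 10.1 kg

(a) Volume: 692 m³ = 692,000 L.
(a) Alkalinity to add: (83 − 40) = 43 mg/L as CaCO₃ × 692,000 L = 29,760 g as CaCO₃.
(a) Equivalents: 29,760 g ÷ 50 g/eq = 595.1 eq.
(a) Each mole of Na₂CO₃ supplies 2 eq, so 595.1 / 2 = 297.6 mol.
(a) Mass: 297.6 mol × 106 g/mol = 31,540 g.

(b) CYA to add: (47 − 9) = 38 mg/L × 261,000 L = 9918 g cyanuric acid.
(b) At 98% purity: 9918 / 0.98 = 10,120 g product.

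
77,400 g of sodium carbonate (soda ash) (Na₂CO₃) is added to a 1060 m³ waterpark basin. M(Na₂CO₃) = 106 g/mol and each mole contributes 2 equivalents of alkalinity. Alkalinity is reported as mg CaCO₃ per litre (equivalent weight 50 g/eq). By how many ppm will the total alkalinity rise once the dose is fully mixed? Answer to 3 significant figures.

68.9 ppm

Volume: 1060 m³ = 1,060,000 L.
Moles of Na₂CO₃: 77,400 g ÷ 106 g/mol = 730.2 mol → 1460 eq of alkalinity.
As CaCO₃: 1460 eq × 50 g/eq = 73,020 g.
Rise: 73,020 g / 1,060,000 L × 1000 = 68.89 mg/L.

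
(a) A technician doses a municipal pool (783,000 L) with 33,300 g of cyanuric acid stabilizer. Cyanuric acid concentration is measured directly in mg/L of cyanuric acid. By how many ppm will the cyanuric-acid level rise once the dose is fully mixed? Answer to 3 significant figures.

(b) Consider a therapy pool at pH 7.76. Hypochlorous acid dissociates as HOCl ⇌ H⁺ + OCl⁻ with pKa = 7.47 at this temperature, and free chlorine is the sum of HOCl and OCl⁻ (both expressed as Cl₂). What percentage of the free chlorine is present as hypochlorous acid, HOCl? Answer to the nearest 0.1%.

(a) 42.5 ppm; (b) 33.9%

(a) Rise: 33,300 g / 783,000 L × 1000 = 42.53 mg/L.

(b) [OCl⁻]/[HOCl] = 10^(pH − pKa) = 10^(7.76 − 7.47) = 10^0.29 = 1.95.
(b) Fraction as HOCl = 1 / (1 + 1.95) = 0.339.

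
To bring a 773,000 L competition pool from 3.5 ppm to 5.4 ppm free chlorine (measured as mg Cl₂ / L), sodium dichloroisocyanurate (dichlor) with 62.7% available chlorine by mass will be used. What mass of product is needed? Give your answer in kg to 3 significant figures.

Chlorine deficit: 5.4 − 3.5 = 1.9 ppm = 1.9 mg/L as Cl₂.
Cl₂ equivalent needed: 1.9 mg/L × 773,000 L = 1,469,000 mg = 1469 g.
Product at 62.7% available chlorine: 1469 / 0.627 = 2342 g.

2.34 kg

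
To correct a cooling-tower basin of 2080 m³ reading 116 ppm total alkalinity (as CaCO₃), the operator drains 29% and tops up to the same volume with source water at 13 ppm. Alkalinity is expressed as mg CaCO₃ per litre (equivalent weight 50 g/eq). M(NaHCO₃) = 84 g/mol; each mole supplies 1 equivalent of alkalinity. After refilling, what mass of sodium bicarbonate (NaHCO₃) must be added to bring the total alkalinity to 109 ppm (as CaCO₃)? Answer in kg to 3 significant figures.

79.9 kg

Volume: 2080 m³ = 2,080,000 L.
After draining 29% and refilling: 116 × 0.71 + 13 × 0.29 = 86.13 ppm.
Deficit to target: 109 − 86.13 = 22.87 mg/L.
As CaCO₃: 22.87 mg/L × 2,080,000 L = 47,570 g; ÷ 50 g/eq ÷ 1 = 951.4 mol NaHCO₃.
Mass: 951.4 × 84 = 79,920 g.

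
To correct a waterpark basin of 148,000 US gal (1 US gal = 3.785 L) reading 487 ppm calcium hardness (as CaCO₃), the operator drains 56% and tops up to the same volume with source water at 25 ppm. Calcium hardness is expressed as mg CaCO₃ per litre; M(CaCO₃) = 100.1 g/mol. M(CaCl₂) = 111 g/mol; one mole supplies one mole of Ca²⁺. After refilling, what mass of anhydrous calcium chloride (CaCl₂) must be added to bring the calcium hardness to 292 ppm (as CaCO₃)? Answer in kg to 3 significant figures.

39.6 kg

Volume: 148,000 US gal × 3.785 L/gal = 560,180 L.
After draining 56% and refilling: 487 × 0.44 + 25 × 0.56 = 228.28 ppm.
Deficit to target: 292 − 228.28 = 63.72 mg/L.
As CaCO₃: 63.72 mg/L × 560,180 L = 35,690 g; ÷ 100.1 = 356.6 mol Ca²⁺.
Mass: 356.6 × 111 = 39,580 g.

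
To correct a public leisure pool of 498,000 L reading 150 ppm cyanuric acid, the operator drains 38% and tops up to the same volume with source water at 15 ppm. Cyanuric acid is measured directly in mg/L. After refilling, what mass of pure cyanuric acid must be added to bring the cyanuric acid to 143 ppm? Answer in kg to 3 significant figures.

22.1 kg

After draining 38% and refilling: 150 × 0.62 + 15 × 0.38 = 98.7 ppm.
Deficit to target: 143 − 98.7 = 44.3 mg/L.
Mass: 44.3 mg/L × 498,000 L = 22,060 g cyanuric acid.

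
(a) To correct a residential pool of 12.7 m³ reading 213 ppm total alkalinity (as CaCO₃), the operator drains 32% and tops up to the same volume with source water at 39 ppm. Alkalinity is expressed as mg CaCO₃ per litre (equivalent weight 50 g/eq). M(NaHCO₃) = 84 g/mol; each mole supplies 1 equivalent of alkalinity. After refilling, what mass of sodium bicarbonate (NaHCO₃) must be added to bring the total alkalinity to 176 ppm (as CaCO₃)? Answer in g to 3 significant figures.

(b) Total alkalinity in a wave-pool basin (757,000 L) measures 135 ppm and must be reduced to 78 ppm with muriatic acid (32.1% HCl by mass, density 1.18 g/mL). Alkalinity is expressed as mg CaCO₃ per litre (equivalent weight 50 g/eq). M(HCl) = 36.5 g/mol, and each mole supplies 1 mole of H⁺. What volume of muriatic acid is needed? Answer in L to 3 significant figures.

(a) Volume: 12.7 m³ = 12,700 L.
(a) After draining 32% and refilling: 213 × 0.68 + 39 × 0.32 = 157.32 ppm.
(a) Deficit to target: 176 − 157.32 = 18.68 mg/L.
(a) As CaCO₃: 18.68 mg/L × 12,700 L = 237.2 g; ÷ 50 g/eq ÷ 1 = 4.745 mol NaHCO₃.
(a) Mass: 4.745 × 84 = 398.6 g.

(b) Alkalinity to neutralize: (135 − 78) = 57 mg/L as CaCO₃ × 757,000 L = 43,150 g as CaCO₃.
(b) Equivalents of H⁺ required: 43,150 ÷ 50 g/eq = 863 eq = 863 mol HCl.
(b) Mass of HCl: 863 × 36.5 = 31,500 g.
(b) Mass of 32.1% solution: 31,500 / 0.321 = 98,130 g.
(b) Volume: 98,130 g ÷ 1.18 g/mL = 83,160 mL.

(a) 399 g; (b) 83.2 L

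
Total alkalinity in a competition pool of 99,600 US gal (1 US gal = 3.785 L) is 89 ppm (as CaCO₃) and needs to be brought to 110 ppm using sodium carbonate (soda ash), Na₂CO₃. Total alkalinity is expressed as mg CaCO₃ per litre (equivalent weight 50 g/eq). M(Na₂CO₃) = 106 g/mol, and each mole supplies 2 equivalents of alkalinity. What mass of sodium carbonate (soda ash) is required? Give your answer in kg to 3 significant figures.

8.39 kg

Volume: 99,600 US gal × 3.785 L/gal = 376,986 L.
Alkalinity to add: (110 − 89) = 21 mg/L as CaCO₃ × 376,986 L = 7917 g as CaCO₃.
Equivalents: 7917 g ÷ 50 g/eq = 158.3 eq.
Each mole of Na₂CO₃ supplies 2 eq, so 158.3 / 2 = 79.17 mol.
Mass: 79.17 mol × 106 g/mol = 8392 g.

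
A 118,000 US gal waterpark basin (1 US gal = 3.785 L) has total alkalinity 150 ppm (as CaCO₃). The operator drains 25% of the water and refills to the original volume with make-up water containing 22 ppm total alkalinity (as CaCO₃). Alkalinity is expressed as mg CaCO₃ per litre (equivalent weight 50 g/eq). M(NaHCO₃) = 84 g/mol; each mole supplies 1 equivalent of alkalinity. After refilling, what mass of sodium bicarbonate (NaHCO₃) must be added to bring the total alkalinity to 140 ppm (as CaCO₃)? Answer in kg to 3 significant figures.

16.5 kg

Volume: 118,000 US gal × 3.785 L/gal = 446,630 L.
After draining 25% and refilling: 150 × 0.75 + 22 × 0.25 = 118 ppm.
Deficit to target: 140 − 118 = 22 mg/L.
As CaCO₃: 22 mg/L × 446,630 L = 9826 g; ÷ 50 g/eq ÷ 1 = 196.5 mol NaHCO₃.
Mass: 196.5 × 84 = 16,510 g.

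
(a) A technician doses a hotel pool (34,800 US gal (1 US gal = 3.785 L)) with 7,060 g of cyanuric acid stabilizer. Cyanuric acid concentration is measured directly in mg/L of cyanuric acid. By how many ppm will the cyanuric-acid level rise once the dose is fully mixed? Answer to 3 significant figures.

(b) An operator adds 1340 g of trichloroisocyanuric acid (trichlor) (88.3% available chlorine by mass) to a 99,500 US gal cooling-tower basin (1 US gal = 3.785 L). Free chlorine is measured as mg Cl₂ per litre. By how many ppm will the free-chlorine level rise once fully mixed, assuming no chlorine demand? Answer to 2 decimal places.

(a) Volume: 34,800 US gal × 3.785 L/gal = 131,718 L.
(a) Rise: 7,060 g / 131,718 L × 1000 = 53.6 mg/L.

(b) Volume: 99,500 US gal × 3.785 L/gal = 376,608 L.
(b) Available chlorine delivered: 1340 g × 0.883 = 1183 g as Cl₂.
(b) Concentration rise: 1183 g / 376,608 L = 3.142 mg/L = 3.14 ppm.

(a) 53.6 ppm; (b) 3.14 ppm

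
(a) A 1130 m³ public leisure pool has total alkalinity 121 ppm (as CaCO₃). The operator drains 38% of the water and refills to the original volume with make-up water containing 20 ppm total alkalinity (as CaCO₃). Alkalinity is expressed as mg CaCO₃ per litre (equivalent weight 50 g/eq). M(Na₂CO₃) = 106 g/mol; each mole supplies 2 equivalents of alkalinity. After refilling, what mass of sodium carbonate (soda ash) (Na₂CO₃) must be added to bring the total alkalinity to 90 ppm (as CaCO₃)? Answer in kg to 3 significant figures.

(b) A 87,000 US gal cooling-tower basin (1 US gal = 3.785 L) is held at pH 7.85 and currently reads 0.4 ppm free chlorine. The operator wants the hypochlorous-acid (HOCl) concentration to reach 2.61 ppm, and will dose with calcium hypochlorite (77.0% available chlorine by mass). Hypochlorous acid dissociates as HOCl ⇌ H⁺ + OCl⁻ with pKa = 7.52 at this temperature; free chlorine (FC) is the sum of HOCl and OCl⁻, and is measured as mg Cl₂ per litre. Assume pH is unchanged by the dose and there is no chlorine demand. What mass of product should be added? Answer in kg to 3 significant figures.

(a) 8.84 kg; (b) 3.33 kg

(a) Volume: 1130 m³ = 1,130,000 L.
(a) After draining 38% and refilling: 121 × 0.62 + 20 × 0.38 = 82.62 ppm.
(a) Deficit to target: 90 − 82.62 = 7.38 mg/L.
(a) As CaCO₃: 7.38 mg/L × 1,130,000 L = 8339 g; ÷ 50 g/eq ÷ 2 = 83.39 mol Na₂CO₃.
(a) Mass: 83.39 × 106 = 8840 g.

(b) Volume: 87,000 US gal × 3.785 L/gal = 329,295 L.
(b) [OCl⁻]/[HOCl] = 10^(pH − pKa) = 10^(7.85 − 7.52) = 2.138; fraction as HOCl = 1/(1 + 2.138) = 0.3187.
(b) Free chlorine required for 2.61 ppm HOCl: 2.61 / 0.3187 = 8.19 ppm.
(b) FC to add: 8.19 − 0.4 = 7.79 mg/L as Cl₂.
(b) Cl₂ equivalent: 7.79 mg/L × 329,295 L = 2565 g.
(b) Product at 77.0% available Cl: 2565 / 0.77 = 3331 g.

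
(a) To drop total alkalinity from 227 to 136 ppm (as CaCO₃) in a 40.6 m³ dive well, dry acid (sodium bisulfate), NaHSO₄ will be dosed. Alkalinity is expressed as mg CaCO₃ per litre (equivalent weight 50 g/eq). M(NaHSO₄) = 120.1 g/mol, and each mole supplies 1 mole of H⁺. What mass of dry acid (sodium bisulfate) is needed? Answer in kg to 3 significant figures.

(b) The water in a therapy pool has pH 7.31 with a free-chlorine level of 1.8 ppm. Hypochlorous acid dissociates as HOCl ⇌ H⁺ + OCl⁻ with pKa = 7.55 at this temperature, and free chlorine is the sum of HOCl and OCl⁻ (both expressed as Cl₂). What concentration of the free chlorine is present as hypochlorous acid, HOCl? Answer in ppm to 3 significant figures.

(a) 8.87 kg; (b) 1.14 ppm

(a) Volume: 40.6 m³ = 40,600 L.
(a) Alkalinity to neutralize: (227 − 136) = 91 mg/L as CaCO₃ × 40,600 L = 3695 g as CaCO₃.
(a) Equivalents of H⁺ required: 3695 ÷ 50 g/eq = 73.89 eq = 73.89 mol NaHSO₄.
(a) Mass of NaHSO₄: 73.89 × 120.1 = 8874 g.

(b) [OCl⁻]/[HOCl] = 10^(pH − pKa) = 10^(7.31 − 7.55) = 10^-0.24 = 0.5754.
(b) Fraction as HOCl = 1 / (1 + 0.5754) = 0.6347.
(b) HOCl = 0.6347 × 1.8 ppm = 1.143 ppm.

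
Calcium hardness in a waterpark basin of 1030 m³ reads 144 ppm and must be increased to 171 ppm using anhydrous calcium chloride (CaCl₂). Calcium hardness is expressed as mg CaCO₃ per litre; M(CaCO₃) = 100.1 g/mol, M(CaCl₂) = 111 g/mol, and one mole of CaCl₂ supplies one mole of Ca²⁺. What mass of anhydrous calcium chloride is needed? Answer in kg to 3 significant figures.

30.8 kg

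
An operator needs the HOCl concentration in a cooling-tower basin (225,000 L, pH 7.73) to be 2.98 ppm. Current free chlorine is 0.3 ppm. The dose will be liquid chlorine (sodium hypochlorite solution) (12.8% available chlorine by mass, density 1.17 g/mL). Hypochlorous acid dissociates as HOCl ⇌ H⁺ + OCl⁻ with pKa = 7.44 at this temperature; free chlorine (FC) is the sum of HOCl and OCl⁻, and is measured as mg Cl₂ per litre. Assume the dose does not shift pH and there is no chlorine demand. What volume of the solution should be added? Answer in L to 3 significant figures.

12.8 L

[OCl⁻]/[HOCl] = 10^(pH − pKa) = 10^(7.73 − 7.44) = 1.95; fraction as HOCl = 1/(1 + 1.95) = 0.339.
Free chlorine required for 2.98 ppm HOCl: 2.98 / 0.339 = 8.791 ppm.
FC to add: 8.791 − 0.3 = 8.491 mg/L as Cl₂.
Cl₂ equivalent: 8.491 mg/L × 225,000 L = 1910 g.
Product at 12.8% available Cl: 1910 / 0.128 = 14,920 g.
Volume: 14,920 g ÷ 1.17 g/mL = 12,760 mL.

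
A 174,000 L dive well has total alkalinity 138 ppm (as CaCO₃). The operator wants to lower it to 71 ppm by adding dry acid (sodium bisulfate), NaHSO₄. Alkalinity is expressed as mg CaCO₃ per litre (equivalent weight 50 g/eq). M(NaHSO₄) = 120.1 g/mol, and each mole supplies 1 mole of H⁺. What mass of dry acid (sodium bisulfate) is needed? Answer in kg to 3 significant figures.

28.0 kg

Alkalinity to neutralize: (138 − 71) = 67 mg/L as CaCO₃ × 174,000 L = 11,660 g as CaCO₃.
Equivalents of H⁺ required: 11,660 ÷ 50 g/eq = 233.2 eq = 233.2 mol NaHSO₄.
Mass of NaHSO₄: 233.2 × 120.1 = 28,000 g.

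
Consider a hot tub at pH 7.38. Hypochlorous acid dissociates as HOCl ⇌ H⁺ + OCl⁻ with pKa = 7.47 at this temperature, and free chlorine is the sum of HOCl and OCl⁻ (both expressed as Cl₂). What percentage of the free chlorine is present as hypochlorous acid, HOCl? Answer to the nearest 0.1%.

[OCl⁻]/[HOCl] = 10^(pH − pKa) = 10^(7.38 − 7.47) = 10^-0.09 = 0.8128.
Fraction as HOCl = 1 / (1 + 0.8128) = 0.5516.

55.2%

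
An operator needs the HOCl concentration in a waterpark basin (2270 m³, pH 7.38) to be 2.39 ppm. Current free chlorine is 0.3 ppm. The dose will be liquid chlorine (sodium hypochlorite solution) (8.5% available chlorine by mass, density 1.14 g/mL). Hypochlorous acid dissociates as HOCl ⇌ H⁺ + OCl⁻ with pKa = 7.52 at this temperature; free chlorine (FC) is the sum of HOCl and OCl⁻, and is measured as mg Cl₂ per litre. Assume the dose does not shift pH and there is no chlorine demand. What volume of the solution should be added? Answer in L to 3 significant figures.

89.5 L

Volume: 2270 m³ = 2,270,000 L.
[OCl⁻]/[HOCl] = 10^(pH − pKa) = 10^(7.38 − 7.52) = 0.7244; fraction as HOCl = 1/(1 + 0.7244) = 0.5799.
Free chlorine required for 2.39 ppm HOCl: 2.39 / 0.5799 = 4.121 ppm.
FC to add: 4.121 − 0.3 = 3.821 mg/L as Cl₂.
Cl₂ equivalent: 3.821 mg/L × 2,270,000 L = 8675 g.
Product at 8.5% available Cl: 8675 / 0.085 = 102,100 g.
Volume: 102,100 g ÷ 1.14 g/mL = 89,520 mL.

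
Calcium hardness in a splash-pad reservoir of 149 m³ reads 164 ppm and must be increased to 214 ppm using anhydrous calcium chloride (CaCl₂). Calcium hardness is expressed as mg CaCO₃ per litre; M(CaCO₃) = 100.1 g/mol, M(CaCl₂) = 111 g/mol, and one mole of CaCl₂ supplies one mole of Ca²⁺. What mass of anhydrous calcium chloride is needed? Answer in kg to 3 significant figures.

8.26 kg

Volume: 149 m³ = 149,000 L.
Hardness to add: (214 − 164) = 50 mg/L as CaCO₃ × 149,000 L = 7450 g as CaCO₃.
Moles of Ca²⁺ (1 mol Ca²⁺ ≡ 1 mol CaCO₃): 7450 / 100.1 g/mol = 74.43 mol.
Mass of CaCl₂: 74.43 × 111 = 8261 g.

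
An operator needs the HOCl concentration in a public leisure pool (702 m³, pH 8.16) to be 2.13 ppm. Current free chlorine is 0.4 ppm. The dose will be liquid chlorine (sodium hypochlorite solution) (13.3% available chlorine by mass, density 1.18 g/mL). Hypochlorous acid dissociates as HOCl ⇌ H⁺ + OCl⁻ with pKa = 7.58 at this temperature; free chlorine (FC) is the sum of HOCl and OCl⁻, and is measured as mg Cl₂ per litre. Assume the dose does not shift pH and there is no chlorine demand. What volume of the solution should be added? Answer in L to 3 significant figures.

44.0 L

Volume: 702 m³ = 702,000 L.
[OCl⁻]/[HOCl] = 10^(pH − pKa) = 10^(8.16 − 7.58) = 3.802; fraction as HOCl = 1/(1 + 3.802) = 0.2083.
Free chlorine required for 2.13 ppm HOCl: 2.13 / 0.2083 = 10.23 ppm.
FC to add: 10.23 − 0.4 = 9.828 mg/L as Cl₂.
Cl₂ equivalent: 9.828 mg/L × 702,000 L = 6899 g.
Product at 13.3% available Cl: 6899 / 0.133 = 51,870 g.
Volume: 51,870 g ÷ 1.18 g/mL = 43,960 mL.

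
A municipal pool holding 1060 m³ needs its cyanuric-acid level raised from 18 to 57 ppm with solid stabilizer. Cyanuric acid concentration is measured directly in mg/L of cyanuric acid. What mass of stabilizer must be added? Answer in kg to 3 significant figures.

Volume: 1060 m³ = 1,060,000 L.
CYA to add: (57 − 18) = 39 mg/L × 1,060,000 L = 41,340 g cyanuric acid.

41.3 kg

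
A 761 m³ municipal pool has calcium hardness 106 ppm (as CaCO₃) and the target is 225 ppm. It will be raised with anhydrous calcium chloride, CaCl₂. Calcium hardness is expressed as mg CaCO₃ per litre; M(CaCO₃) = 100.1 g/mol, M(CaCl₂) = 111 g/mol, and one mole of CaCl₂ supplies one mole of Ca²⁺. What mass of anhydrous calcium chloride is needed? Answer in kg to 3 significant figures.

Volume: 761 m³ = 761,000 L.
Hardness to add: (225 − 106) = 119 mg/L as CaCO₃ × 761,000 L = 90,560 g as CaCO₃.
Moles of Ca²⁺ (1 mol Ca²⁺ ≡ 1 mol CaCO₃): 90,560 / 100.1 g/mol = 904.7 mol.
Mass of CaCl₂: 904.7 × 111 = 100,400 g.

100 kg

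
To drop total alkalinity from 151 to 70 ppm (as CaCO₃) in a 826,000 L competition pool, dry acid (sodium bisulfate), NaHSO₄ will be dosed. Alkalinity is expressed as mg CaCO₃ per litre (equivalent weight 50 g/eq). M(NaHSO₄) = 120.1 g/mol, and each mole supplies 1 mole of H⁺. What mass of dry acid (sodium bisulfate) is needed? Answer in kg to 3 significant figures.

161 kg

Alkalinity to neutralize: (151 − 70) = 81 mg/L as CaCO₃ × 826,000 L = 66,910 g as CaCO₃.
Equivalents of H⁺ required: 66,910 ÷ 50 g/eq = 1338 eq = 1338 mol NaHSO₄.
Mass of NaHSO₄: 1338 × 120.1 = 160,700 g.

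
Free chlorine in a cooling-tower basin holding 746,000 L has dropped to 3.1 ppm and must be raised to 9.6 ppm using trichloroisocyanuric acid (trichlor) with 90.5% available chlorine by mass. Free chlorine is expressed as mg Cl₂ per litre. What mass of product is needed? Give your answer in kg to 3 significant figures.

5.36 kg

Chlorine deficit: 9.6 − 3.1 = 6.5 ppm = 6.5 mg/L as Cl₂.
Cl₂ equivalent needed: 6.5 mg/L × 746,000 L = 4,849,000 mg = 4849 g.
Product at 90.5% available chlorine: 4849 / 0.905 = 5358 g.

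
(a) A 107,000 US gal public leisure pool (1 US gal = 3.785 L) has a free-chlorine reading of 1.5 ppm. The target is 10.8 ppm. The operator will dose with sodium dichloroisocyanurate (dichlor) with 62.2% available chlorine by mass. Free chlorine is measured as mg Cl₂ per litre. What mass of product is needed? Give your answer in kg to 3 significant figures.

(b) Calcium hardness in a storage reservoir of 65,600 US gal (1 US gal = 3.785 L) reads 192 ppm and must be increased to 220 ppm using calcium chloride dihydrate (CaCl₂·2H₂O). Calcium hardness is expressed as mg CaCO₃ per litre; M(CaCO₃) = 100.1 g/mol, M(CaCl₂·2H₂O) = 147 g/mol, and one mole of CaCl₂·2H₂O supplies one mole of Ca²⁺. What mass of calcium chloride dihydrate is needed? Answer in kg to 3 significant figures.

(a) Volume: 107,000 US gal × 3.785 L/gal = 404,995 L.
(a) Chlorine deficit: 10.8 − 1.5 = 9.3 ppm = 9.3 mg/L as Cl₂.
(a) Cl₂ equivalent needed: 9.3 mg/L × 404,995 L = 3,766,000 mg = 3766 g.
(a) Product at 62.2% available chlorine: 3766 / 0.622 = 6055 g.

(b) Volume: 65,600 US gal × 3.785 L/gal = 248,296 L.
(b) Hardness to add: (220 − 192) = 28 mg/L as CaCO₃ × 248,296 L = 6952 g as CaCO₃.
(b) Moles of Ca²⁺ (1 mol Ca²⁺ ≡ 1 mol CaCO₃): 6952 / 100.1 g/mol = 69.45 mol.
(b) Mass of CaCl₂·2H₂O: 69.45 × 147 = 10,210 g.

(a) 6.06 kg; (b) 10.2 kg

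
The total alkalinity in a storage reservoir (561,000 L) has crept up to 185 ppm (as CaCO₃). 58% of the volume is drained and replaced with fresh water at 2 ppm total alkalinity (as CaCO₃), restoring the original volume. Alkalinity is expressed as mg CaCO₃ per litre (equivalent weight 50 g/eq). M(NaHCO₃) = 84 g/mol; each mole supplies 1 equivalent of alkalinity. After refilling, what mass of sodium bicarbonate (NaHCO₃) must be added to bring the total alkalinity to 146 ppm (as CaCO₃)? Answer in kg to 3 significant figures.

63.3 kg

After draining 58% and refilling: 185 × 0.42 + 2 × 0.58 = 78.86 ppm.
Deficit to target: 146 − 78.86 = 67.14 mg/L.
As CaCO₃: 67.14 mg/L × 561,000 L = 37,670 g; ÷ 50 g/eq ÷ 1 = 753.3 mol NaHCO₃.
Mass: 753.3 × 84 = 63,280 g.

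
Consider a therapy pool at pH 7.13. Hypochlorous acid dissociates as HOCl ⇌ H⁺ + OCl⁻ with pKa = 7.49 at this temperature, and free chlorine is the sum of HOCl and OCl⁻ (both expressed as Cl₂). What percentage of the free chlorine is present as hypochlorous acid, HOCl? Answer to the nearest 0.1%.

[OCl⁻]/[HOCl] = 10^(pH − pKa) = 10^(7.13 − 7.49) = 10^-0.36 = 0.4365.
Fraction as HOCl = 1 / (1 + 0.4365) = 0.6961.

69.6%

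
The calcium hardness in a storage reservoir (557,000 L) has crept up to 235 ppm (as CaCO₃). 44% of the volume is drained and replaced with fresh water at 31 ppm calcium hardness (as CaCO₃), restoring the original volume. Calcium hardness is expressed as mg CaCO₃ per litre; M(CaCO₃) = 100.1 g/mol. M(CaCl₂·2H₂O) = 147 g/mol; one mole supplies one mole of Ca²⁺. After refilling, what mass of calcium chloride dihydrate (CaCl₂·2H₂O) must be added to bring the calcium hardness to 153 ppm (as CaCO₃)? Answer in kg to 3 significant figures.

After draining 44% and refilling: 235 × 0.56 + 31 × 0.44 = 145.24 ppm.
Deficit to target: 153 − 145.24 = 7.76 mg/L.
As CaCO₃: 7.76 mg/L × 557,000 L = 4322 g; ÷ 100.1 = 43.18 mol Ca²⁺.
Mass: 43.18 × 147 = 6347 g.

6.35 kg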